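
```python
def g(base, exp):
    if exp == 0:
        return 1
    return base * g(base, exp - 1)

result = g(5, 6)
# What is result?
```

g(5, 6) = 5 * 5 * 5 * 5 * 5 * 5 = 15625

Answer: 15625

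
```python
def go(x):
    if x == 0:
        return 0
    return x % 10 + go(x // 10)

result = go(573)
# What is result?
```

Sum of digits of 573: 3 + 7 + 5 = 15

Answer: 15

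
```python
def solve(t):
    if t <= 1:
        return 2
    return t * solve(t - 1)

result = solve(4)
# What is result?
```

solve(4) = 4 * 3 * 2 * 2 = 48

Answer: 48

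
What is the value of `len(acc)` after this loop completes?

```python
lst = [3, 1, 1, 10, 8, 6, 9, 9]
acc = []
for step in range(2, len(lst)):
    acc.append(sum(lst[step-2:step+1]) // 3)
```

Number of 3-element averages
`acc` takes the values: [] → [1] → [1, 4] → [1, 4, 6] → [1, 4, 6, 8] → [1, 4, 6, 8, 7] → [1, 4, 6, 8, 7, 8]
So `len(acc)` = 6

Answer: 6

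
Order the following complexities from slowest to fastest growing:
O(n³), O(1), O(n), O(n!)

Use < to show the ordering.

Ordered by growth rate: O(1) < O(n) < O(n³) < O(n!)

Answer: O(1) < O(n) < O(n³) < O(n!)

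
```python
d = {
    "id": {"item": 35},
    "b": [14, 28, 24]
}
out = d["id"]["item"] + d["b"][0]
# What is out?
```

Trace:
`d = { ...` → d = {'id': {'item': 35}, 'b': [14, 28, 24]}
`out = d["id"]["item"] + d["b"][0]` → out = 49
So out = 49

Answer: 49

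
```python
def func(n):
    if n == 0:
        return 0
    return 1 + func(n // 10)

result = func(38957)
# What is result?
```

Count of digits of 38957: 5

Answer: 5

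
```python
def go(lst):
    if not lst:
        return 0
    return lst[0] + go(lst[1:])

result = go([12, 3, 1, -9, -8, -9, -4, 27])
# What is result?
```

12 + 3 + 1 + (-9) + (-8) + (-9) + (-4) + 27 + 0 = 13

Answer: 13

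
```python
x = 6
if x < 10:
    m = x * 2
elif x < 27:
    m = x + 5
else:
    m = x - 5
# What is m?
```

Trace:
`x = 6` → x = 6
`if x < 10: ...` → x < 10 is True → m = 12
So m = 12

Answer: 12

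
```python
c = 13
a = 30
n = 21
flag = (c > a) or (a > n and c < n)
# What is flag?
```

Trace:
`c = 13` → c = 13
`a = 30` → a = 30
`n = 21` → n = 21
`flag = (c > a) or (a > n and c < n)` → flag = True
So flag = True

Answer: True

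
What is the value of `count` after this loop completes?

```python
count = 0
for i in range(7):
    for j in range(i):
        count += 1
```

Triangle number: 0+1+2+...+6
`count` takes the values: 0 → 1 → 2 → 3 → 4 → 5 → 6 → 7 → 8 → 9 → 10 → 11 → 12 → 13 → 14 → 15 → 16 → 17 → 18 → 19 → 20 → 21

Answer: 21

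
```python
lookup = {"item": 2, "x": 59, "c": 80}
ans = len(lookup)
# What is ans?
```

Trace:
`lookup = {"item": 2, "x": 59, "c": 80}` → lookup = {'item': 2, 'x': 59, 'c': 80}
`ans = len(lookup)` → ans = 3
So ans = 3

Answer: 3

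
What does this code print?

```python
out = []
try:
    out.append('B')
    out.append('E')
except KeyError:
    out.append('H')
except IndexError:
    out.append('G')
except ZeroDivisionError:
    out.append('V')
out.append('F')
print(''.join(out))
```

Execution trace: 'B' (try body) → 'E' (try body, no exception) → 'F' (after the try/except). Output: BEF

Answer: BEF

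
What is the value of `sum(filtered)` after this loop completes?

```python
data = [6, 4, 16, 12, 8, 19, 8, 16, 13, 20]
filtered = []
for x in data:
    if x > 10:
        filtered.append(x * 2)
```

Sum of doubled values > 10
`filtered` takes the values: [] → [32] → [32, 24] → [32, 24, 38] → [32, 24, 38, 32] → [32, 24, 38, 32, 26] → [32, 24, 38, 32, 26, 40]
So `sum(filtered)` = 192

Answer: 192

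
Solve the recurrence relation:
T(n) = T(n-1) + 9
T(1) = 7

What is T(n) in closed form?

Unrolling: T(n) = T(1) + 9·(n-1) = 7 + 9(n-1) = 9n - 2.

Answer: T(n) = 9n - 2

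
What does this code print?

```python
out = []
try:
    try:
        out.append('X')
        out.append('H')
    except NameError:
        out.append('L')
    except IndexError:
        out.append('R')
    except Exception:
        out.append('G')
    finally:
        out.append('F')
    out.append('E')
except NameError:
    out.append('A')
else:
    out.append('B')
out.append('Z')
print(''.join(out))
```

Execution trace: 'X' (inner try body) → 'H' (inner try body, no exception) → 'F' (inner finally) → 'E' (try body, no exception) → 'B' (else) → 'Z' (after the try/except). Output: XHFEBZ

Answer: XHFEBZ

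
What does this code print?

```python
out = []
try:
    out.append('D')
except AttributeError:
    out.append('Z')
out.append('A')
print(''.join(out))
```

Execution trace: 'D' (try body, no exception) → 'A' (after the try/except). Output: DA

Answer: DA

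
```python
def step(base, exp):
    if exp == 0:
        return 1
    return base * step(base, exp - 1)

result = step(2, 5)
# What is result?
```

step(2, 5) = 2 * 2 * 2 * 2 * 2 = 32

Answer: 32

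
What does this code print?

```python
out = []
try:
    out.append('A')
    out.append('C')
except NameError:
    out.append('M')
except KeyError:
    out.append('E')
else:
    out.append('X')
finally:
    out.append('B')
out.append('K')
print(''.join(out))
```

Execution trace: 'A' (try body) → 'C' (try body, no exception) → 'X' (else) → 'B' (finally) → 'K' (after the try/except). Output: ACXBK

Answer: ACXBK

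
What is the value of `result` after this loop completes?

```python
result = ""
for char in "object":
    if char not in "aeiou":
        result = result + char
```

Remove vowels from 'object'
`result` takes the values: "" → "b" → "bj" → "bjc" → "bjct"

Answer: "bjct"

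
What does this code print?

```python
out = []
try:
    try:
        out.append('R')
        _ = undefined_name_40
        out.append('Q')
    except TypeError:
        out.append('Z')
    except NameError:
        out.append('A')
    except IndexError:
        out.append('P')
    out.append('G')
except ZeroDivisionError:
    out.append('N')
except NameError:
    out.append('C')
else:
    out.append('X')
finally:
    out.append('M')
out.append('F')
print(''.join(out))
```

Execution trace: 'R' (inner try body) → 'A' (inner except NameError) → 'G' (try body, no exception) → 'X' (else) → 'M' (finally) → 'F' (after the try/except). Output: RAGXMF

Answer: RAGXMF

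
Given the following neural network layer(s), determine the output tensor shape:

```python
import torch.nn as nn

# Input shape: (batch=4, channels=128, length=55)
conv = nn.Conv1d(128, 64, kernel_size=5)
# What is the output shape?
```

Input: (4, 128, 55) -> Output: (4, 64, 51)

Answer: (4, 64, 51)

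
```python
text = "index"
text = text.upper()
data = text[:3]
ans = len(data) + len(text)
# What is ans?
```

Trace:
`text = "index"` → text = 'index'
`text = text.upper()` → text = 'INDEX'
`data = text[:3]` → data = 'IND'
`ans = len(data) + len(text)` → ans = 8
So ans = 8

Answer: 8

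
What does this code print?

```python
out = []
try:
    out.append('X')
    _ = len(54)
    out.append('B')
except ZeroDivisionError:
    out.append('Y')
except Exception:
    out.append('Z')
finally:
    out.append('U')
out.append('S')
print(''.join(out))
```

Execution trace: 'X' (try body) → 'Z' (except Exception) → 'U' (finally) → 'S' (after the try/except). Output: XZUS

Answer: XZUS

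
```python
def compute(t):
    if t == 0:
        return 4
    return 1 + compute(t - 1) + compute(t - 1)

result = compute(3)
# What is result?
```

compute(t) = 1 + 2·compute(t-1), compute(0)=4. Closed form: (4+1)·2^3 - 1 = 39.

Answer: 39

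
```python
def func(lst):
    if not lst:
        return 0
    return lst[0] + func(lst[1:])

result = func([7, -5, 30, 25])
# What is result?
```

7 + (-5) + 30 + 25 + 0 = 57

Answer: 57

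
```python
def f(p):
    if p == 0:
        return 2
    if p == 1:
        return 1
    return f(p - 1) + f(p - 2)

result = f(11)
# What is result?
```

Build up from base cases: f(0)=2, f(1)=1, f(2)=3, f(3)=4, f(4)=7, f(5)=11, f(6)=18, ..., f(11)=199

Answer: 199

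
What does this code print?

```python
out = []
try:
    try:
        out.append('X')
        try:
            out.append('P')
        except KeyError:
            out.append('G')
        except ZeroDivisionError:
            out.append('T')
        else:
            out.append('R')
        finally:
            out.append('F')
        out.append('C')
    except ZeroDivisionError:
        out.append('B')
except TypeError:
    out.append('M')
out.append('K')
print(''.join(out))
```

Execution trace: 'X' (try body) → 'P' (inner try body, no exception) → 'R' (inner else) → 'F' (inner finally) → 'C' (try body, no exception) → 'K' (after the try/except). Output: XPRFCK

Answer: XPRFCK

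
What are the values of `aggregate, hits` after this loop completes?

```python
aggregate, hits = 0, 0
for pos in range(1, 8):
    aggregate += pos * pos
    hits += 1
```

Sum of squares and count
`aggregate, hits` takes the values: (0, 0) → (1, 0) → (1, 1) → (5, 1) → (5, 2) → (14, 2) → (14, 3) → (30, 3) → (30, 4) → (55, 4) → (55, 5) → (91, 5) → (91, 6) → (140, 6) → (140, 7)

Answer: 140, 7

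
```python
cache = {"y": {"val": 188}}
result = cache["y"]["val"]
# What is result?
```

Trace:
`cache = {"y": {"val": 188}}` → cache = {'y': {'val': 188}}
`result = cache["y"]["val"]` → result = 188
So result = 188

Answer: 188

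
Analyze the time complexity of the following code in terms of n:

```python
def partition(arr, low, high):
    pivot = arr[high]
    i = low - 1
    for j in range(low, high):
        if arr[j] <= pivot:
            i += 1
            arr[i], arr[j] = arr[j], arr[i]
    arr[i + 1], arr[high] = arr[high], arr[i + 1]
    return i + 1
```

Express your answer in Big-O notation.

This is Lomuto partition (single pass over [low, high), where n = high - low). Time complexity: O(n).

Answer: O(n)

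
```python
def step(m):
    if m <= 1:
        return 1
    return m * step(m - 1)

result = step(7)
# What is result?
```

step(7) = 7 * 6 * 5 * 4 * 3 * 2 * 1 = 5040

Answer: 5040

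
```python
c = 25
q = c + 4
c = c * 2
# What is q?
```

Trace:
`c = 25` → c = 25
`q = c + 4` → q = 29
`c = c * 2` → c = 50
So q = 29

Answer: 29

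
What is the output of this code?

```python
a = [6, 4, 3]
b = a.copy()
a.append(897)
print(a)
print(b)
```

Key concept: list.copy() creates independent copy.
Step by step:
`a = [6, 4, 3]` → a = [6, 4, 3]
`b = a.copy()` → b = [6, 4, 3]
`a.append(897)` → a = [6, 4, 3, 897]
`print(a)` → prints [6, 4, 3, 897]
`print(b)` → prints [6, 4, 3]

Answer:
[6, 4, 3, 897]
[6, 4, 3]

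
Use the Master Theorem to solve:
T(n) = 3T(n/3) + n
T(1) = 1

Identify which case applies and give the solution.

a=3, b=3, f(n)=n. log_3(3) = 1. Since c=1 = 1, Case 2 applies: T(n) = Θ(n^log_b(a) · log n) = O(n log n).

Answer: O(n log n) - Case 2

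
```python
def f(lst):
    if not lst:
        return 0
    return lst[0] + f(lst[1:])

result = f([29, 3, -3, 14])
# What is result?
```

29 + 3 + (-3) + 14 + 0 = 43

Answer: 43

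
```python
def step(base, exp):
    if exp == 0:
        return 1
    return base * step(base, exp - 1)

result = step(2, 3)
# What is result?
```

step(2, 3) = 2 * 2 * 2 = 8

Answer: 8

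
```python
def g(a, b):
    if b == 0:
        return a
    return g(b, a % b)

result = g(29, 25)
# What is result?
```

g(29, 25) -> g(25, 4) -> g(4, 1) -> g(1, 0) -> 1

Answer: 1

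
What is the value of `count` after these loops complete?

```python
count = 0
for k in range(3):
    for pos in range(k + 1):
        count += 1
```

Triangle: 1 + 2 + ... + 3
`count` takes the values: 0 → 1 → 2 → 3 → 4 → 5 → 6

Answer: 6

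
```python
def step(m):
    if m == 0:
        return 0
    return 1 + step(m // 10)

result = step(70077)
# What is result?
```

Count of digits of 70077: 5

Answer: 5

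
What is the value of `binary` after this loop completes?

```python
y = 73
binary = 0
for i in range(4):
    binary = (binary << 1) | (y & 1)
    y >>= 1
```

Reverse lowest 4 bits of 73
`binary` takes the values: 0 → 1 → 2 → 4 → 9

Answer: 9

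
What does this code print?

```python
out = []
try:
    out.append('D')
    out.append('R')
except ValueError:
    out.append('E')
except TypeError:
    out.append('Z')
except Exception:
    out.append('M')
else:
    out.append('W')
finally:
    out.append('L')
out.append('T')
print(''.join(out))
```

Execution trace: 'D' (try body) → 'R' (try body, no exception) → 'W' (else) → 'L' (finally) → 'T' (after the try/except). Output: DRWLT

Answer: DRWLT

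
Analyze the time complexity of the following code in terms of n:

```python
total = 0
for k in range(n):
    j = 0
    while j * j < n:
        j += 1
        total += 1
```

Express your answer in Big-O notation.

Each loop level contributes: n × √n. Multiplying the contributions gives O(n√n).

Answer: O(n√n)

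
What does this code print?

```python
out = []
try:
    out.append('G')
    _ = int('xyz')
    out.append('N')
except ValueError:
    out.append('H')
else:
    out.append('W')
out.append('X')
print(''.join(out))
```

Execution trace: 'G' (try body) → 'H' (except ValueError) → 'X' (after the try/except). Output: GHX

Answer: GHX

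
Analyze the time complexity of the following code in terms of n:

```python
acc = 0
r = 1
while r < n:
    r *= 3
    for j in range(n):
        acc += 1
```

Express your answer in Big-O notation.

Each loop level contributes: log n × n. Multiplying the contributions gives O(n log n).

Answer: O(n log n)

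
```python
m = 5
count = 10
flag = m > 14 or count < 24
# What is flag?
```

Trace:
`m = 5` → m = 5
`count = 10` → count = 10
`flag = m > 14 or count < 24` → flag = True
So flag = True

Answer: True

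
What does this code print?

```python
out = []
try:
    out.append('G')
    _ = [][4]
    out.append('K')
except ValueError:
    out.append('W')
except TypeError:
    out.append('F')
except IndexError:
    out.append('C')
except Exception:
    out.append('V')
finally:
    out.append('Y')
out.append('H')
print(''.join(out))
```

Execution trace: 'G' (try body) → 'C' (except IndexError) → 'Y' (finally) → 'H' (after the try/except). Output: GCYH

Answer: GCYH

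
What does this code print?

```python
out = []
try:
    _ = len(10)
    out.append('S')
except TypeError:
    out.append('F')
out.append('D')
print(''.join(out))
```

Execution trace: 'F' (except TypeError) → 'D' (after the try/except). Output: FD

Answer: FD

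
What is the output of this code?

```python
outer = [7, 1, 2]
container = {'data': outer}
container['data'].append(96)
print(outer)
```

Key concept: dict holds reference to list.
Step by step:
`outer = [7, 1, 2]` → outer = [7, 1, 2]
`container = {'data': outer}` → container = {'data': [7, 1, 2]}
`container['data'].append(96)` → outer = [7, 1, 2, 96]; container = {'data': [7, 1, 2, 96]}
`print(outer)` → prints [7, 1, 2, 96]

Answer: [7, 1, 2, 96]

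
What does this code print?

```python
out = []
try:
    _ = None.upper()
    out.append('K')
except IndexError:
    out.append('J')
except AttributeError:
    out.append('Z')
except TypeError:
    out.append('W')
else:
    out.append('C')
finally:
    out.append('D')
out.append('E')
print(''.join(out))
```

Execution trace: 'Z' (except AttributeError) → 'D' (finally) → 'E' (after the try/except). Output: ZDE

Answer: ZDE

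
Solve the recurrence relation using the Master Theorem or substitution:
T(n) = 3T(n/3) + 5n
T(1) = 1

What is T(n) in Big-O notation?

By Master Theorem: a=3, b=3, f(n)=5n. Since log_3(3) = 1 and f(n) = Θ(n^1), Case 2 applies. T(n) = O(n log n).

Answer: O(n log n)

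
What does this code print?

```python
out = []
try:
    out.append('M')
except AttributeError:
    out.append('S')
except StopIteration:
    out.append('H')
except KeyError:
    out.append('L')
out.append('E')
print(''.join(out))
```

Execution trace: 'M' (try body, no exception) → 'E' (after the try/except). Output: ME

Answer: ME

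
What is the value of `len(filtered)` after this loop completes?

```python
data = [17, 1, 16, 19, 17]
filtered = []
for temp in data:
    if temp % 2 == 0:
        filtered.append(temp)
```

Count even numbers in [17, 1, 16, 19, 17]
`filtered` takes the values: [] → [16]
So `len(filtered)` = 1

Answer: 1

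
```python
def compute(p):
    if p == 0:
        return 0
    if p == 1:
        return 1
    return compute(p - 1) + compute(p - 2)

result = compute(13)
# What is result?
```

Build up from base cases: compute(0)=0, compute(1)=1, compute(2)=1, compute(3)=2, compute(4)=3, compute(5)=5, compute(6)=8, ..., compute(13)=233

Answer: 233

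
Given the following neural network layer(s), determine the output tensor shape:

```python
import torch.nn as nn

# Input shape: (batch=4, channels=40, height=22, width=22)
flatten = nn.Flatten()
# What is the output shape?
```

Input: (4, 40, 22, 22) -> Output: (4, 19360)

Answer: (4, 19360)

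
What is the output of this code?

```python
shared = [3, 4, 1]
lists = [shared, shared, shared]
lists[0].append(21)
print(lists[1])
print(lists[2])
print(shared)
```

Key concept: list of same reference.
Step by step:
`shared = [3, 4, 1]` → shared = [3, 4, 1]
`lists = [shared, shared, shared]` → lists = [[3, 4, 1], [3, 4, 1], [3, 4, 1]]
`lists[0].append(21)` → shared = [3, 4, 1, 21]; lists = [[3, 4, 1, 21], [3, 4, 1, 21], [3, 4, 1, 21]]
`print(lists[1])` → prints [3, 4, 1, 21]
`print(lists[2])` → prints [3, 4, 1, 21]
`print(shared)` → prints [3, 4, 1, 21]

Answer:
[3, 4, 1, 21]
[3, 4, 1, 21]
[3, 4, 1, 21]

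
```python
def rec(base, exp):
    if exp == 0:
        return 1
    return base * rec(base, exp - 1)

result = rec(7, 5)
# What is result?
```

rec(7, 5) = 7 * 7 * 7 * 7 * 7 = 16807

Answer: 16807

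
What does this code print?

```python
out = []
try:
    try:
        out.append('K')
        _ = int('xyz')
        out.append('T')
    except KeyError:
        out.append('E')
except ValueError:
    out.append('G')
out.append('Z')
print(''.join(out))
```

Execution trace: 'K' (try body) → 'G' (outer except ValueError) → 'Z' (after the try/except). Output: KGZ

Answer: KGZ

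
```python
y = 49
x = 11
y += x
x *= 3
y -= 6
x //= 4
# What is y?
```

Trace:
`y = 49` → y = 49
`x = 11` → x = 11
`y += x` → y = 60
`x *= 3` → x = 33
`y -= 6` → y = 54
`x //= 4` → x = 8
So y = 54

Answer: 54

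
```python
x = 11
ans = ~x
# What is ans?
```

Trace:
`x = 11` → x = 11
`ans = ~x` → ans = -12
So ans = -12

Answer: -12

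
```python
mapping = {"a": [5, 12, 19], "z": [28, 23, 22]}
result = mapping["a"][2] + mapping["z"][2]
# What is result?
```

Trace:
`mapping = {"a": [5, 12, 19], "z": [28, 23, 22]}` → mapping = {'a': [5, 12, 19], 'z': [28, 23, 22]}
`result = mapping["a"][2] + mapping["z"][2]` → result = 41
So result = 41

Answer: 41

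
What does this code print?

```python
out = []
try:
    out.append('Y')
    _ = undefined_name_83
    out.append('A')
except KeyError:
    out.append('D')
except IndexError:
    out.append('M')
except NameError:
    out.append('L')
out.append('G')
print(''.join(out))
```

Execution trace: 'Y' (try body) → 'L' (except NameError) → 'G' (after the try/except). Output: YLG

Answer: YLG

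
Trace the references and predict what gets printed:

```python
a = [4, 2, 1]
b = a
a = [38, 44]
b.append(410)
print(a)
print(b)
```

Key concept: rebinding vs mutation: a is rebound to a new list, b still points at the original.
Step by step:
`a = [4, 2, 1]` → a = [4, 2, 1]
`b = a` → b = [4, 2, 1] (same object as a)
`a = [38, 44]` → a = [38, 44]
`b.append(410)` → b = [4, 2, 1, 410]
`print(a)` → prints [38, 44]
`print(b)` → prints [4, 2, 1, 410]

Answer:
[38, 44]
[4, 2, 1, 410]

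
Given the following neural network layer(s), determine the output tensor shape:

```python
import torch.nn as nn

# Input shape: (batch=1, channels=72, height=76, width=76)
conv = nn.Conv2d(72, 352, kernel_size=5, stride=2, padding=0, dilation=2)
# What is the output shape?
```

Input: (1, 72, 76, 76) -> Output: (1, 352, 34, 34)

Answer: (1, 352, 34, 34)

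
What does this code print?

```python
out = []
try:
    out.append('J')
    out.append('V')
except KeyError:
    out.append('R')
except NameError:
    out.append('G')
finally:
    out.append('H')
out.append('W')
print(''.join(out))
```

Execution trace: 'J' (try body) → 'V' (try body, no exception) → 'H' (finally) → 'W' (after the try/except). Output: JVHW

Answer: JVHW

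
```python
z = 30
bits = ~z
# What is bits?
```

Trace:
`z = 30` → z = 30
`bits = ~z` → bits = -31
So bits = -31

Answer: -31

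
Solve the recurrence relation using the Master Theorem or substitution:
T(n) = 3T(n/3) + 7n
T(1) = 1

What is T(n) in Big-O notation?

By Master Theorem: a=3, b=3, f(n)=7n. Since log_3(3) = 1 and f(n) = Θ(n^1), Case 2 applies. T(n) = O(n log n).

Answer: O(n log n)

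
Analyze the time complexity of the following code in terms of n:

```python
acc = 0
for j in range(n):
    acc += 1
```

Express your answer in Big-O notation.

Each loop level contributes: n. Multiplying the contributions gives O(n).

Answer: O(n)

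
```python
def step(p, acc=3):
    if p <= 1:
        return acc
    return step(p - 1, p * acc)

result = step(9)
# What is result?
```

Accumulator trace (n, acc): (9, 3) -> (8, 27) -> (7, 216) -> (6, 1512) -> (5, 9072) -> (4, 45360) -> (3, 181440) -> (2, 544320) -> (1, 1088640) -> return 1088640

Answer: 1088640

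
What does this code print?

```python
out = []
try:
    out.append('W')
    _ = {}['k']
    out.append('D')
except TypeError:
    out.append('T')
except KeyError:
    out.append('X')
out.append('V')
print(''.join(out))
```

Execution trace: 'W' (try body) → 'X' (except KeyError) → 'V' (after the try/except). Output: WXV

Answer: WXV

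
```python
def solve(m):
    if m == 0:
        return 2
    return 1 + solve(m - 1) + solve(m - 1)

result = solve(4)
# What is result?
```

solve(m) = 1 + 2·solve(m-1), solve(0)=2. Closed form: (2+1)·2^4 - 1 = 47.

Answer: 47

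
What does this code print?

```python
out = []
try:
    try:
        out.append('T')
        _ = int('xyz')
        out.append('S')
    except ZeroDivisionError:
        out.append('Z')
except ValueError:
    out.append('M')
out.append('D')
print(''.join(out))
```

Execution trace: 'T' (inner try body) → 'M' (outer except ValueError) → 'D' (after the try/except). Output: TMD

Answer: TMD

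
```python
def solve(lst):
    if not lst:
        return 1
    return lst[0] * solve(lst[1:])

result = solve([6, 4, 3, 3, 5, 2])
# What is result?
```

Product over [6, 4, 3, 3, 5, 2] = 6 * 4 * 3 * 3 * 5 * 2 = 2160

Answer: 2160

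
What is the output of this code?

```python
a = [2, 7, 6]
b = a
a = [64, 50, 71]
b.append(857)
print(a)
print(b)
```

Key concept: rebinding vs mutation: a is rebound to a new list, b still points at the original.
Step by step:
`a = [2, 7, 6]` → a = [2, 7, 6]
`b = a` → b = [2, 7, 6] (same object as a)
`a = [64, 50, 71]` → a = [64, 50, 71]
`b.append(857)` → b = [2, 7, 6, 857]
`print(a)` → prints [64, 50, 71]
`print(b)` → prints [2, 7, 6, 857]

Answer:
[64, 50, 71]
[2, 7, 6, 857]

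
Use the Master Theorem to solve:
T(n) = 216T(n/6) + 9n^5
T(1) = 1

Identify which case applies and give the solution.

a=216, b=6, f(n)=9n^5. log_6(216) = 3. Since c=5 > 3 and the regularity condition holds (216(n/6)^5 = (216/6^5)n^5 with 216/6^5 < 1), Case 3 applies: T(n) = Θ(f(n)) = O(n^5).

Answer: O(n^5) - Case 3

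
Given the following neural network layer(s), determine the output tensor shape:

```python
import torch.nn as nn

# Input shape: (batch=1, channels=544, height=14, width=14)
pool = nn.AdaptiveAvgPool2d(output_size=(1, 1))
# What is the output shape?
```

Input: (1, 544, 14, 14) -> Output: (1, 544, 1, 1)

Answer: (1, 544, 1, 1)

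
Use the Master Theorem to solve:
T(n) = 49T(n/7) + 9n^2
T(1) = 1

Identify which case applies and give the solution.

a=49, b=7, f(n)=9n^2. log_7(49) = 2. Since c=2 = 2, Case 2 applies: T(n) = Θ(n^log_b(a) · log n) = O(n^2 log n).

Answer: O(n^2 log n) - Case 2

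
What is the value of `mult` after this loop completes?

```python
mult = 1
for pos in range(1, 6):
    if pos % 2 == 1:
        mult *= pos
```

Product of odd numbers 1 to 5
`mult` takes the values: 1 → 3 → 15

Answer: 15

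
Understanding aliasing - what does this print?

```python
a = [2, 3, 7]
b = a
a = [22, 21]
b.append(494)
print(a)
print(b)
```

Key concept: rebinding vs mutation: a is rebound to a new list, b still points at the original.
Step by step:
`a = [2, 3, 7]` → a = [2, 3, 7]
`b = a` → b = [2, 3, 7] (same object as a)
`a = [22, 21]` → a = [22, 21]
`b.append(494)` → b = [2, 3, 7, 494]
`print(a)` → prints [22, 21]
`print(b)` → prints [2, 3, 7, 494]

Answer:
[22, 21]
[2, 3, 7, 494]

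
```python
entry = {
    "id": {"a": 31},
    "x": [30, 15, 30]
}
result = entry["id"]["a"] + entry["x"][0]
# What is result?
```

Trace:
`entry = { ...` → entry = {'id': {'a': 31}, 'x': [30, 15, 30]}
`result = entry["id"]["a"] + entry["x"][0]` → result = 61
So result = 61

Answer: 61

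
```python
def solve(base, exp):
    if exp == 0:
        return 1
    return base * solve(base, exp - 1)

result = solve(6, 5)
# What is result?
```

solve(6, 5) = 6 * 6 * 6 * 6 * 6 = 7776

Answer: 7776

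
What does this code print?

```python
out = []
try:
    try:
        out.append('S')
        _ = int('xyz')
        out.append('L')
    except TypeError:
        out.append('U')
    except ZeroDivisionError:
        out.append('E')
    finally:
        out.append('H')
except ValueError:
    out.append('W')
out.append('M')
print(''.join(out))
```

Execution trace: 'S' (try body) → 'H' (finally) → 'W' (outer except ValueError) → 'M' (after the try/except). Output: SHWM

Answer: SHWM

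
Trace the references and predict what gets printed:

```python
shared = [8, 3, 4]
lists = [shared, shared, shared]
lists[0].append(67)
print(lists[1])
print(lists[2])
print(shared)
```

Key concept: list of same reference.
Step by step:
`shared = [8, 3, 4]` → shared = [8, 3, 4]
`lists = [shared, shared, shared]` → lists = [[8, 3, 4], [8, 3, 4], [8, 3, 4]]
`lists[0].append(67)` → shared = [8, 3, 4, 67]; lists = [[8, 3, 4, 67], [8, 3, 4, 67], [8, 3, 4, 67]]
`print(lists[1])` → prints [8, 3, 4, 67]
`print(lists[2])` → prints [8, 3, 4, 67]
`print(shared)` → prints [8, 3, 4, 67]

Answer:
[8, 3, 4, 67]
[8, 3, 4, 67]
[8, 3, 4, 67]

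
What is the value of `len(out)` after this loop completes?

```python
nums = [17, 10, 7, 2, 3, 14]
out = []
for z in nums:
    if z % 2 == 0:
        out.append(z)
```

Count even numbers in [17, 10, 7, 2, 3, 14]
`out` takes the values: [] → [10] → [10, 2] → [10, 2, 14]
So `len(out)` = 3

Answer: 3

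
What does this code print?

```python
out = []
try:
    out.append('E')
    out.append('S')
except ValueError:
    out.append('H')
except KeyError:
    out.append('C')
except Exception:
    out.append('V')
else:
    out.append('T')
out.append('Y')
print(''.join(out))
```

Execution trace: 'E' (try body) → 'S' (try body, no exception) → 'T' (else) → 'Y' (after the try/except). Output: ESTY

Answer: ESTY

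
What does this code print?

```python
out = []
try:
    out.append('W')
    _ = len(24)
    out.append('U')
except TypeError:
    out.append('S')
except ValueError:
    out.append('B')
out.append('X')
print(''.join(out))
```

Execution trace: 'W' (try body) → 'S' (except TypeError) → 'X' (after the try/except). Output: WSX

Answer: WSX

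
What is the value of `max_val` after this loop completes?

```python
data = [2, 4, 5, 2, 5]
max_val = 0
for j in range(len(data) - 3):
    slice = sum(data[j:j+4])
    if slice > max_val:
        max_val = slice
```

Max sum of 4-element window in [2, 4, 5, 2, 5]
`max_val` takes the values: 0 → 13 → 16

Answer: 16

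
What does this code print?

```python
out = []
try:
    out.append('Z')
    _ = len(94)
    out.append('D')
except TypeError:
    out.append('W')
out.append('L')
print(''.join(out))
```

Execution trace: 'Z' (try body) → 'W' (except TypeError) → 'L' (after the try/except). Output: ZWL

Answer: ZWL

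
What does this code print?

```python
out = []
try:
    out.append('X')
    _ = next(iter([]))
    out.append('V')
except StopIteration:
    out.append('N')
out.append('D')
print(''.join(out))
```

Execution trace: 'X' (try body) → 'N' (except StopIteration) → 'D' (after the try/except). Output: XND

Answer: XND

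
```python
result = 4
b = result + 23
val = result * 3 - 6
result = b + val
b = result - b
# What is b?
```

Trace:
`result = 4` → result = 4
`b = result + 23` → b = 27
`val = result * 3 - 6` → val = 6
`result = b + val` → result = 33
`b = result - b` → b = 6
So b = 6

Answer: 6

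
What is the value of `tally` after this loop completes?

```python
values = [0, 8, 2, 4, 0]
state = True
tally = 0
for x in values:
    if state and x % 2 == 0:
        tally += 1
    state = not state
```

Count even values at even positions
`tally` takes the values: 0 → 1 → 2 → 3

Answer: 3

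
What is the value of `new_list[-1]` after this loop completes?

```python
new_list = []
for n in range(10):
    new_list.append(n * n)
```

Last element of squares 0 to 9
`new_list` takes the values: [] → [0] → [0, 1] → [0, 1, 4] → [0, 1, 4, 9] → [0, 1, 4, 9, 16] → [0, 1, 4, 9, 16, 25] → [0, 1, 4, 9, 16, 25, 36] → [0, 1, 4, 9, 16, 25, 36, 49] → [0, 1, 4, 9, 16, 25, 36, 49, 64] → [0, 1, 4, 9, 16, 25, 36, 49, 64, 81]
So `new_list[-1]` = 81

Answer: 81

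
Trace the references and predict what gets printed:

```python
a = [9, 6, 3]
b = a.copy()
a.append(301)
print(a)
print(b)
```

Key concept: list.copy() creates independent copy.
Step by step:
`a = [9, 6, 3]` → a = [9, 6, 3]
`b = a.copy()` → b = [9, 6, 3]
`a.append(301)` → a = [9, 6, 3, 301]
`print(a)` → prints [9, 6, 3, 301]
`print(b)` → prints [9, 6, 3]

Answer:
[9, 6, 3, 301]
[9, 6, 3]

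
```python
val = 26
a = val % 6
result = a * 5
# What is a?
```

Trace:
`val = 26` → val = 26
`a = val % 6` → a = 2
`result = a * 5` → result = 10
So a = 2

Answer: 2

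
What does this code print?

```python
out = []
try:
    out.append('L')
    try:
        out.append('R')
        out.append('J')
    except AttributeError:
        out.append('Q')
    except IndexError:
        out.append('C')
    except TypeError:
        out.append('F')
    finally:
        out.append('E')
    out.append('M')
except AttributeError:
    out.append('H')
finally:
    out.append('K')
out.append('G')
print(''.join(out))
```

Execution trace: 'L' (try body) → 'R' (inner try body) → 'J' (inner try body, no exception) → 'E' (inner finally) → 'M' (try body, no exception) → 'K' (finally) → 'G' (after the try/except). Output: LRJEMKG

Answer: LRJEMKG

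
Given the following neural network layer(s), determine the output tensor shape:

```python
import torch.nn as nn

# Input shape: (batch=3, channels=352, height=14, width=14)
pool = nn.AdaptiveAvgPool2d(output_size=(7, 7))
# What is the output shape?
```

Input: (3, 352, 14, 14) -> Output: (3, 352, 7, 7)

Answer: (3, 352, 7, 7)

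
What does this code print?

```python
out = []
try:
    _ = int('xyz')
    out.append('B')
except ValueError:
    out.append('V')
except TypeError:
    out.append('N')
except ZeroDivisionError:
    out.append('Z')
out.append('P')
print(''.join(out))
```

Execution trace: 'V' (except ValueError) → 'P' (after the try/except). Output: VP

Answer: VP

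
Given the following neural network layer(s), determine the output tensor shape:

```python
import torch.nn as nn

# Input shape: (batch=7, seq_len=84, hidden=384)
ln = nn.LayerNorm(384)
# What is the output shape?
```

Input: (7, 84, 384) -> Output: (7, 84, 384)

Answer: (7, 84, 384)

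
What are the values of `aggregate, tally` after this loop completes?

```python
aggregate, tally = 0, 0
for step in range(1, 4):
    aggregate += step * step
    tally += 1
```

Sum of squares and count
`aggregate, tally` takes the values: (0, 0) → (1, 0) → (1, 1) → (5, 1) → (5, 2) → (14, 2) → (14, 3)

Answer: 14, 3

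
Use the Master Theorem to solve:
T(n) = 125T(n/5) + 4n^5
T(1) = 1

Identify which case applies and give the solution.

a=125, b=5, f(n)=4n^5. log_5(125) = 3. Since c=5 > 3 and the regularity condition holds (125(n/5)^5 = (125/5^5)n^5 with 125/5^5 < 1), Case 3 applies: T(n) = Θ(f(n)) = O(n^5).

Answer: O(n^5) - Case 3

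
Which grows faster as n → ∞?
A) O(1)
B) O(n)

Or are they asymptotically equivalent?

O(1) vs O(n): Higher order terms dominate.

Answer: B) O(n) grows faster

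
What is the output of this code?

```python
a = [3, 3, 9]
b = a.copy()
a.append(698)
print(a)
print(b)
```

Key concept: list.copy() creates independent copy.
Step by step:
`a = [3, 3, 9]` → a = [3, 3, 9]
`b = a.copy()` → b = [3, 3, 9]
`a.append(698)` → a = [3, 3, 9, 698]
`print(a)` → prints [3, 3, 9, 698]
`print(b)` → prints [3, 3, 9]

Answer:
[3, 3, 9, 698]
[3, 3, 9]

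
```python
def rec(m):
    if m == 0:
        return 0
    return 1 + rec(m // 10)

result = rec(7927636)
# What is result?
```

Count of digits of 7927636: 7

Answer: 7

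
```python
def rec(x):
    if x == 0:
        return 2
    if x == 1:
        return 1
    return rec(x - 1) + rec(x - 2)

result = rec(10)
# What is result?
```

Build up from base cases: rec(0)=2, rec(1)=1, rec(2)=3, rec(3)=4, rec(4)=7, rec(5)=11, rec(6)=18, ..., rec(10)=123

Answer: 123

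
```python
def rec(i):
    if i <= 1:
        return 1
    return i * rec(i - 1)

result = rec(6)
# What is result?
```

rec(6) = 6 * 5 * 4 * 3 * 2 * 1 = 720

Answer: 720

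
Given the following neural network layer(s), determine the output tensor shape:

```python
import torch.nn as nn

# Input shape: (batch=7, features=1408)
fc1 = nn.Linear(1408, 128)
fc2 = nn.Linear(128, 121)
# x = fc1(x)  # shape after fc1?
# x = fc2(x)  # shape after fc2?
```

Input: (7, 1408) -> after fc1: (7, 128) -> Output: (7, 121)

Answer: (7, 121)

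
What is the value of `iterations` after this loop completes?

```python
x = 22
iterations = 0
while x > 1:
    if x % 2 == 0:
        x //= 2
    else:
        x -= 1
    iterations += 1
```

Steps to reduce 22 to 1
`iterations` takes the values: 0 → 1 → 2 → 3 → 4 → 5 → 6

Answer: 6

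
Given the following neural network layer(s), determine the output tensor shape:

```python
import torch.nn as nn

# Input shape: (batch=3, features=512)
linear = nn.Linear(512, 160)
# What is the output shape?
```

Input: (3, 512) -> Output: (3, 160)

Answer: (3, 160)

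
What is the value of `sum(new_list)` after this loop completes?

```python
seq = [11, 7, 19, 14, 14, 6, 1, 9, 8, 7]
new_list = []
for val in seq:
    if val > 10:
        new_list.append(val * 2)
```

Sum of doubled values > 10
`new_list` takes the values: [] → [22] → [22, 38] → [22, 38, 28] → [22, 38, 28, 28]
So `sum(new_list)` = 116

Answer: 116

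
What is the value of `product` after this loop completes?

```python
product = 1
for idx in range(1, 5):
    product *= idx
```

4! = 24
`product` takes the values: 1 → 2 → 6 → 24

Answer: 24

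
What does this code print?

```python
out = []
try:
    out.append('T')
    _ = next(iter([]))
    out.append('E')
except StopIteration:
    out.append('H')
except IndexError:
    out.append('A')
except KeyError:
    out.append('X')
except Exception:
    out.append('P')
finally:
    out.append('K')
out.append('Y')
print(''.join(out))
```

Execution trace: 'T' (try body) → 'H' (except StopIteration) → 'K' (finally) → 'Y' (after the try/except). Output: THKY

Answer: THKY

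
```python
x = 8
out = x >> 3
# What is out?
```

Trace:
`x = 8` → x = 8
`out = x >> 3` → out = 1
So out = 1

Answer: 1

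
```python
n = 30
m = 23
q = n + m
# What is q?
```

Trace:
`n = 30` → n = 30
`m = 23` → m = 23
`q = n + m` → q = 53
So q = 53

Answer: 53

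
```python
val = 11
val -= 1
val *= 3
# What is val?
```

Trace:
`val = 11` → val = 11
`val -= 1` → val = 10
`val *= 3` → val = 30
So val = 30

Answer: 30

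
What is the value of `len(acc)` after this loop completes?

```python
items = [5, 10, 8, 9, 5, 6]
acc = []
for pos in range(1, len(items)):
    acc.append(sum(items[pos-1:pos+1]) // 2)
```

Number of 2-element averages
`acc` takes the values: [] → [7] → [7, 9] → [7, 9, 8] → [7, 9, 8, 7] → [7, 9, 8, 7, 5]
So `len(acc)` = 5

Answer: 5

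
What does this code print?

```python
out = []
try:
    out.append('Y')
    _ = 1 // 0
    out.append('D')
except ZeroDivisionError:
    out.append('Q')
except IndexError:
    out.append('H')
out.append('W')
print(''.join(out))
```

Execution trace: 'Y' (try body) → 'Q' (except ZeroDivisionError) → 'W' (after the try/except). Output: YQW

Answer: YQW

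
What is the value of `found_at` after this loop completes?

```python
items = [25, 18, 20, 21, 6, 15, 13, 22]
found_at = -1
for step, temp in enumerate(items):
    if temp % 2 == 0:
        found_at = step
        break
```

First even number index in [25, 18, 20, 21, 6, 15, 13, 22]
`found_at` takes the values: -1 → 1

Answer: 1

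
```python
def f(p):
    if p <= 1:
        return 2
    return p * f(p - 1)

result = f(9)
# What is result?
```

f(9) = 9 * 8 * 7 * 6 * 5 * 4 * 3 * 2 * 2 = 725760

Answer: 725760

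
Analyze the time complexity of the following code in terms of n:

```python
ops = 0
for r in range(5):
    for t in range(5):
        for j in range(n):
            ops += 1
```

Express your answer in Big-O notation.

Each loop level contributes: 1 × 1 × n. Multiplying the contributions gives O(n).

Answer: O(n)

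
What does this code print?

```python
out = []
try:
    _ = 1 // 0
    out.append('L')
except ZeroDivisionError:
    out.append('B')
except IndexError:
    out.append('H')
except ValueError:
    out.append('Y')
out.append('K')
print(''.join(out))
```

Execution trace: 'B' (except ZeroDivisionError) → 'K' (after the try/except). Output: BK

Answer: BK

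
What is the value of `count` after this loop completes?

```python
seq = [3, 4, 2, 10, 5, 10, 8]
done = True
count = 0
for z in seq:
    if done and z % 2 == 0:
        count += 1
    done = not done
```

Count even values at even positions
`count` takes the values: 0 → 1 → 2

Answer: 2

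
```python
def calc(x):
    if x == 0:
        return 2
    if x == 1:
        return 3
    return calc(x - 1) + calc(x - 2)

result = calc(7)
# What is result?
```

Build up from base cases: calc(0)=2, calc(1)=3, calc(2)=5, calc(3)=8, calc(4)=13, calc(5)=21, calc(6)=34, ..., calc(7)=55

Answer: 55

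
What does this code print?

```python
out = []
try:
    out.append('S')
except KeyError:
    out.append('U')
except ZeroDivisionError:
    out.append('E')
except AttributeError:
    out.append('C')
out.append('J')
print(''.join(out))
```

Execution trace: 'S' (try body, no exception) → 'J' (after the try/except). Output: SJ

Answer: SJ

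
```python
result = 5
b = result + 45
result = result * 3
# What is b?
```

Trace:
`result = 5` → result = 5
`b = result + 45` → b = 50
`result = result * 3` → result = 15
So b = 50

Answer: 50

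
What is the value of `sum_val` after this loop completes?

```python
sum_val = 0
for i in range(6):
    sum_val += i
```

Sum of 0 to 5 = 15
`sum_val` takes the values: 0 → 1 → 3 → 6 → 10 → 15

Answer: 15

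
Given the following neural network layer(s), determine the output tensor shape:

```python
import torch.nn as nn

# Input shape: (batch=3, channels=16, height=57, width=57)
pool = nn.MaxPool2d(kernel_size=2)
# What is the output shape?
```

Input: (3, 16, 57, 57) -> Output: (3, 16, 28, 28)

Answer: (3, 16, 28, 28)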